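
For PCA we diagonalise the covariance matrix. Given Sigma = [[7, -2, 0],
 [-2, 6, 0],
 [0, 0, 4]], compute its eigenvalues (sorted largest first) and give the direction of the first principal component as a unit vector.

Step 1 — characteristic polynomial p(λ) = det(λI - Sigma) = λ³ - tr·λ² + c_1·λ - det, where tr = trace, c_1 = sum of the principal 2×2 minors, det = det(Sigma):
  tr = 7 + 6 + 4 = 17,
  c_1 = (7·6 - (-2)²) + (7·4 - (0)²) + (6·4 - (0)²) = 38 + 28 + 24 = 90,
  det = 7·(6·4 - (0)²) - (-2)·((-2)·4 - (0)·(0)) + (0)·((-2)·(0) - 6·(0)) = 7·(24) - (-2)·(-8) + (0)·(0) = 152.
  So p(λ) = λ³ - 17λ² + 90λ - 152.
Step 2 — look for an integer root (rational root theorem: any rational root is an integer divisor of 152). Testing λ = 4:
  p(4) = 64 - 272 + 360 - 152 = 0  ✓
  Dividing out (λ - 4): p(λ) = (λ - 4)(λ² - 13λ + 38).
Step 3 — remaining eigenvalues from the quadratic λ² - 13λ + 38 = 0:
  Δ = 13² - 4·38 = 169 - 152 = 17,  λ = (13 ± √17)/2 = (13 ± 4.1231)/2 ≈ 8.5616 or 4.4384.
  Sorted: λ_1 = 8.5616,  λ_2 = 4.4384,  λ_3 = 4  (check: sum = 17 = tr ✓).

Step 4 — unit eigenvector for λ_1 ≈ 8.5616: v spans the null space of (Sigma - λ_1 I), whose rows are
  r_1 = (-1.5616, -2, 0),  r_2 = (-2, -2.5616, 0),  r_3 = (0, 0, -4.5616).
  v is orthogonal to every row, so take v ∝ r_1 × r_3 = ((-2)·(-4.5616) - (0)·(0), (0)·(0) - (-1.5616)·(-4.5616), (-1.5616)·(0) - (-2)·(0)) ≈ (9.1231, -7.1231, 0).
  Let u = (9.1231, -7.1231, 0).
  ||u|| = √((9.1231)² + (-7.1231)² + (0)²) = √(133.9697) ≈ 11.5745,  v_1 = u/||u|| ≈ (0.7882, -0.6154, 0) (||v_1|| = 1).

λ_1 = 8.5616,  λ_2 = 4.4384,  λ_3 = 4;  v_1 ≈ (0.7882, -0.6154, 0)


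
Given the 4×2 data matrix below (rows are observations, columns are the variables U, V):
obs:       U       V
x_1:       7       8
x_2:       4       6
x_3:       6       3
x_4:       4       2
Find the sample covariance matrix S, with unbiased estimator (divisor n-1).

Step 1 — column means:
  mean(U) = (7 + 4 + 6 + 4) / 4 = 21/4 = 5.25
  mean(V) = (8 + 6 + 3 + 2) / 4 = 19/4 = 4.75

Step 2 — sample covariance S[i,j] = (1/(n-1)) · Σ_k (x_{k,i} - mean_i) · (x_{k,j} - mean_j), with n-1 = 3.
  S[U,U] = ((1.75)·(1.75) + (-1.25)·(-1.25) + (0.75)·(0.75) + (-1.25)·(-1.25)) / 3 = 6.75/3 = 2.25
  S[U,V] = ((1.75)·(3.25) + (-1.25)·(1.25) + (0.75)·(-1.75) + (-1.25)·(-2.75)) / 3 = 6.25/3 = 2.0833
  S[V,V] = ((3.25)·(3.25) + (1.25)·(1.25) + (-1.75)·(-1.75) + (-2.75)·(-2.75)) / 3 = 22.75/3 = 7.5833

S is symmetric (S[j,i] = S[i,j]). Assembling:

S = [[2.25, 2.0833],
 [2.0833, 7.5833]]


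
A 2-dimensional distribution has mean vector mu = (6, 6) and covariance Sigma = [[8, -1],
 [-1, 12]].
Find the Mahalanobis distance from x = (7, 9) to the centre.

Step 1 — centre the observation: (x - mu) = (1, 3).

Step 2 — invert Sigma. det(Sigma) = 8·12 - (-1)² = 95.
  Sigma^{-1} = (1/det) · [[d, -b], [-b, a]] = [[0.1263, 0.0105],
 [0.0105, 0.0842]].

Step 3 — form the quadratic (x - mu)^T · Sigma^{-1} · (x - mu):
  Sigma^{-1} · (x - mu) = (0.1579, 0.2632).
  (x - mu)^T · [Sigma^{-1} · (x - mu)] = (1)·(0.1579) + (3)·(0.2632) = 0.9474.

Step 4 — take square root: d = √(0.9474) ≈ 0.9733.

d(x, mu) = √(0.9474) ≈ 0.9733


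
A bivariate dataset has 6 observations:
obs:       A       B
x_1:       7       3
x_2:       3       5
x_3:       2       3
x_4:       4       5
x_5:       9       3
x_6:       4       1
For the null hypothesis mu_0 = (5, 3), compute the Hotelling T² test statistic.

Step 1 — sample mean vector:
  mean(A) = (7 + 3 + 2 + 4 + 9 + 4) / 6 = 29/6 = 4.8333
  mean(B) = (3 + 5 + 3 + 5 + 3 + 1) / 6 = 20/6 = 3.3333
  x̄ = (4.8333, 3.3333),  deviation x̄ - mu_0 = (4.8333, 3.3333) - (5, 3) = (-0.1667, 0.3333).

Step 2 — sample covariance matrix, S[i,j] = (1/(n-1)) · Σ_k (x_{k,i} - mean_i) · (x_{k,j} - mean_j), divisor n-1 = 5:
  S[A,A] = ((2.1667)·(2.1667) + (-1.8333)·(-1.8333) + (-2.8333)·(-2.8333) + (-0.8333)·(-0.8333) + (4.1667)·(4.1667) + (-0.8333)·(-0.8333)) / 5 = 34.8333/5 = 6.9667
  S[A,B] = ((2.1667)·(-0.3333) + (-1.8333)·(1.6667) + (-2.8333)·(-0.3333) + (-0.8333)·(1.6667) + (4.1667)·(-0.3333) + (-0.8333)·(-2.3333)) / 5 = -3.6667/5 = -0.7333
  S[B,B] = ((-0.3333)·(-0.3333) + (1.6667)·(1.6667) + (-0.3333)·(-0.3333) + (1.6667)·(1.6667) + (-0.3333)·(-0.3333) + (-2.3333)·(-2.3333)) / 5 = 11.3333/5 = 2.2667
  S = [[6.9667, -0.7333],
 [-0.7333, 2.2667]].

Step 3 — invert S. det(S) = 6.9667·2.2667 - (-0.7333)² = 15.2533.
  S^{-1} = (1/det) · [[d, -b], [-b, a]] = [[0.1486, 0.0481],
 [0.0481, 0.4567]].

Step 4 — quadratic form (x̄ - mu_0)^T · S^{-1} · (x̄ - mu_0):
  S^{-1} · (x̄ - mu_0) = (-0.0087, 0.1442),
  (x̄ - mu_0)^T · [...] = (-0.1667)·(-0.0087) + (0.3333)·(0.1442) = 0.0495.

Step 5 — scale by n: T² = 6 · 0.0495 = 0.2972.

T² ≈ 0.2972


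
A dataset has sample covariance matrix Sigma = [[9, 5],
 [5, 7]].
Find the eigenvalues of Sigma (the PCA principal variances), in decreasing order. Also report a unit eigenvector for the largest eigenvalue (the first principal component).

Step 1 — characteristic polynomial of 2×2 Sigma:
  det(Sigma - λI) = λ² - trace · λ + det = 0.
  trace = 9 + 7 = 16, det = 9·7 - (5)² = 38.
Step 2 — discriminant:
  Δ = trace² - 4·det = 256 - 152 = 104.
Step 3 — eigenvalues:
  λ = (trace ± √Δ)/2 = (16 ± 10.198)/2,
  λ_1 = 13.099,  λ_2 = 2.901.

Step 4 — unit eigenvector for λ_1: solve (Sigma - λ_1 I)v = 0. First row:
  (9 - 13.099)·v_x + (5)·v_y = 0, i.e. (-4.099)·v_x + (5)·v_y = 0,
  so v ∝ (b, λ_1 - a) = (5, 4.099) = u.
  ||u|| = √((5)² + (4.099)²) = √(41.802) ≈ 6.4654,
  v_1 = u/||u|| ≈ (0.7733, 0.634) (||v_1|| = 1).

λ_1 = 13.099,  λ_2 = 2.901;  v_1 ≈ (0.7733, 0.634)


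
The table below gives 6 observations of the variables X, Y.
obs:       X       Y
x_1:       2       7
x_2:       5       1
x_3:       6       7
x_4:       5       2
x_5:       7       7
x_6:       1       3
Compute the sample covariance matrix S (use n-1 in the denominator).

Step 1 — column means:
  mean(X) = (2 + 5 + 6 + 5 + 7 + 1) / 6 = 26/6 = 4.3333
  mean(Y) = (7 + 1 + 7 + 2 + 7 + 3) / 6 = 27/6 = 4.5

Step 2 — sample covariance S[i,j] = (1/(n-1)) · Σ_k (x_{k,i} - mean_i) · (x_{k,j} - mean_j), with n-1 = 5.
  S[X,X] = ((-2.3333)·(-2.3333) + (0.6667)·(0.6667) + (1.6667)·(1.6667) + (0.6667)·(0.6667) + (2.6667)·(2.6667) + (-3.3333)·(-3.3333)) / 5 = 27.3333/5 = 5.4667
  S[X,Y] = ((-2.3333)·(2.5) + (0.6667)·(-3.5) + (1.6667)·(2.5) + (0.6667)·(-2.5) + (2.6667)·(2.5) + (-3.3333)·(-1.5)) / 5 = 6/5 = 1.2
  S[Y,Y] = ((2.5)·(2.5) + (-3.5)·(-3.5) + (2.5)·(2.5) + (-2.5)·(-2.5) + (2.5)·(2.5) + (-1.5)·(-1.5)) / 5 = 39.5/5 = 7.9

S is symmetric (S[j,i] = S[i,j]). Assembling:

S = [[5.4667, 1.2],
 [1.2, 7.9]]


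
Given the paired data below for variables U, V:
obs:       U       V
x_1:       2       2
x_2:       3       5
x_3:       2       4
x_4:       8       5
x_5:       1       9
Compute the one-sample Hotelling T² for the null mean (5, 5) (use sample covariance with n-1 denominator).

Step 1 — sample mean vector:
  mean(U) = (2 + 3 + 2 + 8 + 1) / 5 = 16/5 = 3.2
  mean(V) = (2 + 5 + 4 + 5 + 9) / 5 = 25/5 = 5
  x̄ = (3.2, 5),  deviation x̄ - mu_0 = (3.2, 5) - (5, 5) = (-1.8, 0).

Step 2 — sample covariance matrix, S[i,j] = (1/(n-1)) · Σ_k (x_{k,i} - mean_i) · (x_{k,j} - mean_j), divisor n-1 = 4:
  S[U,U] = ((-1.2)·(-1.2) + (-0.2)·(-0.2) + (-1.2)·(-1.2) + (4.8)·(4.8) + (-2.2)·(-2.2)) / 4 = 30.8/4 = 7.7
  S[U,V] = ((-1.2)·(-3) + (-0.2)·(0) + (-1.2)·(-1) + (4.8)·(0) + (-2.2)·(4)) / 4 = -4/4 = -1
  S[V,V] = ((-3)·(-3) + (0)·(0) + (-1)·(-1) + (0)·(0) + (4)·(4)) / 4 = 26/4 = 6.5
  S = [[7.7, -1],
 [-1, 6.5]].

Step 3 — invert S. det(S) = 7.7·6.5 - (-1)² = 49.05.
  S^{-1} = (1/det) · [[d, -b], [-b, a]] = [[0.1325, 0.0204],
 [0.0204, 0.157]].

Step 4 — quadratic form (x̄ - mu_0)^T · S^{-1} · (x̄ - mu_0):
  S^{-1} · (x̄ - mu_0) = (-0.2385, -0.0367),
  (x̄ - mu_0)^T · [...] = (-1.8)·(-0.2385) + (0)·(-0.0367) = 0.4294.

Step 5 — scale by n: T² = 5 · 0.4294 = 2.1468.

T² ≈ 2.1468


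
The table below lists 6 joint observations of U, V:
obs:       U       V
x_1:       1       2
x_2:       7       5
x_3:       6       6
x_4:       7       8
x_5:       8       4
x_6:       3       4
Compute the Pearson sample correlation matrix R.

Step 1 — column means:
  mean(U) = (1 + 7 + 6 + 7 + 8 + 3) / 6 = 32/6 = 5.3333
  mean(V) = (2 + 5 + 6 + 8 + 4 + 4) / 6 = 29/6 = 4.8333

Step 2 — sample variances and covariances s[i,j] = (1/(n-1)) · Σ_k (x_{k,i} - mean_i) · (x_{k,j} - mean_j), with n-1 = 5:
  s[U,U] = ((-4.3333)·(-4.3333) + (1.6667)·(1.6667) + (0.6667)·(0.6667) + (1.6667)·(1.6667) + (2.6667)·(2.6667) + (-2.3333)·(-2.3333)) / 5 = 37.3333/5 = 7.4667
  s[U,V] = ((-4.3333)·(-2.8333) + (1.6667)·(0.1667) + (0.6667)·(1.1667) + (1.6667)·(3.1667) + (2.6667)·(-0.8333) + (-2.3333)·(-0.8333)) / 5 = 18.3333/5 = 3.6667
  s[V,V] = ((-2.8333)·(-2.8333) + (0.1667)·(0.1667) + (1.1667)·(1.1667) + (3.1667)·(3.1667) + (-0.8333)·(-0.8333) + (-0.8333)·(-0.8333)) / 5 = 20.8333/5 = 4.1667
  Sample standard deviations s_i = √(s[i,i]):
  s(U) = √(7.4667) = 2.7325
  s(V) = √(4.1667) = 2.0412

Step 3 — r_{ij} = s_{ij} / (s_i · s_j):
  r[U,U] = 1 (diagonal).
  r[U,V] = 3.6667 / (2.7325 · 2.0412) = 3.6667 / 5.5777 = 0.6574
  r[V,V] = 1 (diagonal).

R is symmetric with unit diagonal. Assembling:

R = [[1, 0.6574],
 [0.6574, 1]]


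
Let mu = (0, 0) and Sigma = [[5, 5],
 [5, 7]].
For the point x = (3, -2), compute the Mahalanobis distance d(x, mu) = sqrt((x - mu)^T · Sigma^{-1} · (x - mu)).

Step 1 — centre the observation: (x - mu) = (3, -2).

Step 2 — invert Sigma. det(Sigma) = 5·7 - (5)² = 10.
  Sigma^{-1} = (1/det) · [[d, -b], [-b, a]] = [[0.7, -0.5],
 [-0.5, 0.5]].

Step 3 — form the quadratic (x - mu)^T · Sigma^{-1} · (x - mu):
  Sigma^{-1} · (x - mu) = (3.1, -2.5).
  (x - mu)^T · [Sigma^{-1} · (x - mu)] = (3)·(3.1) + (-2)·(-2.5) = 14.3.

Step 4 — take square root: d = √(14.3) ≈ 3.7815.

d(x, mu) = √(14.3) ≈ 3.7815


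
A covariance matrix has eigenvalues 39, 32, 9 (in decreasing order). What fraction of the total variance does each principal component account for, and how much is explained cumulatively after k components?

Step 1 — total variance = trace(Sigma) = Σ λ_i = 39 + 32 + 9 = 80.

Step 2 — fraction explained by component i = λ_i / Σ λ:
  PC1: 39/80 = 0.4875
  PC2: 32/80 = 0.4
  PC3: 9/80 = 0.1125

Step 3 — cumulative fraction after k components = (λ_1 + ... + λ_k) / Σ λ:
  k = 1: 39/80 = 0.4875
  k = 2: (39 + 32)/80 = 71/80 = 0.8875
  k = 3: (39 + 32 + 9)/80 = 80/80 = 1

Summary (fraction, with percent):

explained: PC1 0.4875 (48.75%), PC2 0.4 (40%), PC3 0.1125 (11.25%);  cumulative: 0.4875, 0.8875, 1


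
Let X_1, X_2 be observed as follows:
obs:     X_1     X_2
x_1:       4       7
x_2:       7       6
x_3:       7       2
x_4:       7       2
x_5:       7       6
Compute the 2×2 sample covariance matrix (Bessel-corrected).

Step 1 — column means:
  mean(X_1) = (4 + 7 + 7 + 7 + 7) / 5 = 32/5 = 6.4
  mean(X_2) = (7 + 6 + 2 + 2 + 6) / 5 = 23/5 = 4.6

Step 2 — sample covariance S[i,j] = (1/(n-1)) · Σ_k (x_{k,i} - mean_i) · (x_{k,j} - mean_j), with n-1 = 4.
  S[X_1,X_1] = ((-2.4)·(-2.4) + (0.6)·(0.6) + (0.6)·(0.6) + (0.6)·(0.6) + (0.6)·(0.6)) / 4 = 7.2/4 = 1.8
  S[X_1,X_2] = ((-2.4)·(2.4) + (0.6)·(1.4) + (0.6)·(-2.6) + (0.6)·(-2.6) + (0.6)·(1.4)) / 4 = -7.2/4 = -1.8
  S[X_2,X_2] = ((2.4)·(2.4) + (1.4)·(1.4) + (-2.6)·(-2.6) + (-2.6)·(-2.6) + (1.4)·(1.4)) / 4 = 23.2/4 = 5.8

S is symmetric (S[j,i] = S[i,j]). Assembling:

S = [[1.8, -1.8],
 [-1.8, 5.8]]


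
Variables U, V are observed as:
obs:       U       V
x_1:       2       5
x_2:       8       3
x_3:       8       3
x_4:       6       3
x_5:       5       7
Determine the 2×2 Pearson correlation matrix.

Step 1 — column means:
  mean(U) = (2 + 8 + 8 + 6 + 5) / 5 = 29/5 = 5.8
  mean(V) = (5 + 3 + 3 + 3 + 7) / 5 = 21/5 = 4.2

Step 2 — sample variances and covariances s[i,j] = (1/(n-1)) · Σ_k (x_{k,i} - mean_i) · (x_{k,j} - mean_j), with n-1 = 4:
  s[U,U] = ((-3.8)·(-3.8) + (2.2)·(2.2) + (2.2)·(2.2) + (0.2)·(0.2) + (-0.8)·(-0.8)) / 4 = 24.8/4 = 6.2
  s[U,V] = ((-3.8)·(0.8) + (2.2)·(-1.2) + (2.2)·(-1.2) + (0.2)·(-1.2) + (-0.8)·(2.8)) / 4 = -10.8/4 = -2.7
  s[V,V] = ((0.8)·(0.8) + (-1.2)·(-1.2) + (-1.2)·(-1.2) + (-1.2)·(-1.2) + (2.8)·(2.8)) / 4 = 12.8/4 = 3.2
  Sample standard deviations s_i = √(s[i,i]):
  s(U) = √(6.2) = 2.49
  s(V) = √(3.2) = 1.7889

Step 3 — r_{ij} = s_{ij} / (s_i · s_j):
  r[U,U] = 1 (diagonal).
  r[U,V] = -2.7 / (2.49 · 1.7889) = -2.7 / 4.4542 = -0.6062
  r[V,V] = 1 (diagonal).

R is symmetric with unit diagonal. Assembling:

R = [[1, -0.6062],
 [-0.6062, 1]]


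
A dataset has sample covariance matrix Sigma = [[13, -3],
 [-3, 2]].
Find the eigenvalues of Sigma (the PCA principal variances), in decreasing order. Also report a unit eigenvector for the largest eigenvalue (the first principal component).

Step 1 — characteristic polynomial of 2×2 Sigma:
  det(Sigma - λI) = λ² - trace · λ + det = 0.
  trace = 13 + 2 = 15, det = 13·2 - (-3)² = 17.
Step 2 — discriminant:
  Δ = trace² - 4·det = 225 - 68 = 157.
Step 3 — eigenvalues:
  λ = (trace ± √Δ)/2 = (15 ± 12.53)/2,
  λ_1 = 13.765,  λ_2 = 1.235.

Step 4 — unit eigenvector for λ_1: solve (Sigma - λ_1 I)v = 0. First row:
  (13 - 13.765)·v_x + (-3)·v_y = 0, i.e. (-0.765)·v_x + (-3)·v_y = 0,
  so v ∝ (b, λ_1 - a) = (-3, 0.765); multiply by -1 so the first entry is positive: u = (3, -0.765).
  ||u|| = √((3)² + (-0.765)²) = √(9.5852) ≈ 3.096,
  v_1 = u/||u|| ≈ (0.969, -0.2471) (||v_1|| = 1).

λ_1 = 13.765,  λ_2 = 1.235;  v_1 ≈ (0.969, -0.2471)


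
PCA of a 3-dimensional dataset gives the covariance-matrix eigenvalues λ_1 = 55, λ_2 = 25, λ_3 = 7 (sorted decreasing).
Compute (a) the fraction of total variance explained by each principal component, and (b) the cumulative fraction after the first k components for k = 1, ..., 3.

Step 1 — total variance = trace(Sigma) = Σ λ_i = 55 + 25 + 7 = 87.

Step 2 — fraction explained by component i = λ_i / Σ λ:
  PC1: 55/87 = 0.6322
  PC2: 25/87 = 0.2874
  PC3: 7/87 = 0.0805

Step 3 — cumulative fraction after k components = (λ_1 + ... + λ_k) / Σ λ:
  k = 1: 55/87 = 0.6322
  k = 2: (55 + 25)/87 = 80/87 = 0.9195
  k = 3: (55 + 25 + 7)/87 = 87/87 = 1

Summary (fraction, with percent):

explained: PC1 0.6322 (63.22%), PC2 0.2874 (28.74%), PC3 0.0805 (8.05%);  cumulative: 0.6322, 0.9195, 1


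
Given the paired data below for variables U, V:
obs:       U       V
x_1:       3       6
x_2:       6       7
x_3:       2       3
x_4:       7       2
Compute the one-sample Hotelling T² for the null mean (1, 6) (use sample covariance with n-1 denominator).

Step 1 — sample mean vector:
  mean(U) = (3 + 6 + 2 + 7) / 4 = 18/4 = 4.5
  mean(V) = (6 + 7 + 3 + 2) / 4 = 18/4 = 4.5
  x̄ = (4.5, 4.5),  deviation x̄ - mu_0 = (4.5, 4.5) - (1, 6) = (3.5, -1.5).

Step 2 — sample covariance matrix, S[i,j] = (1/(n-1)) · Σ_k (x_{k,i} - mean_i) · (x_{k,j} - mean_j), divisor n-1 = 3:
  S[U,U] = ((-1.5)·(-1.5) + (1.5)·(1.5) + (-2.5)·(-2.5) + (2.5)·(2.5)) / 3 = 17/3 = 5.6667
  S[U,V] = ((-1.5)·(1.5) + (1.5)·(2.5) + (-2.5)·(-1.5) + (2.5)·(-2.5)) / 3 = -1/3 = -0.3333
  S[V,V] = ((1.5)·(1.5) + (2.5)·(2.5) + (-1.5)·(-1.5) + (-2.5)·(-2.5)) / 3 = 17/3 = 5.6667
  S = [[5.6667, -0.3333],
 [-0.3333, 5.6667]].

Step 3 — invert S. det(S) = 5.6667·5.6667 - (-0.3333)² = 32.
  S^{-1} = (1/det) · [[d, -b], [-b, a]] = [[0.1771, 0.0104],
 [0.0104, 0.1771]].

Step 4 — quadratic form (x̄ - mu_0)^T · S^{-1} · (x̄ - mu_0):
  S^{-1} · (x̄ - mu_0) = (0.6042, -0.2292),
  (x̄ - mu_0)^T · [...] = (3.5)·(0.6042) + (-1.5)·(-0.2292) = 2.4583.

Step 5 — scale by n: T² = 4 · 2.4583 = 9.8333.

T² ≈ 9.8333


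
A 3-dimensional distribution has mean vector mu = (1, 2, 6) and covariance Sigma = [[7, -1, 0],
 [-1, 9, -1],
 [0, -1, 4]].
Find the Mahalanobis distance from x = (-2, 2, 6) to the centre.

Step 1 — centre the observation: (x - mu) = (-3, 0, 0).

Step 2 — invert Sigma (cofactor / det for 3×3, or solve directly):
  Sigma^{-1} = [[0.1452, 0.0166, 0.0041],
 [0.0166, 0.1162, 0.029],
 [0.0041, 0.029, 0.2573]].

Step 3 — form the quadratic (x - mu)^T · Sigma^{-1} · (x - mu):
  Sigma^{-1} · (x - mu) = (-0.4357, -0.0498, -0.0124).
  (x - mu)^T · [Sigma^{-1} · (x - mu)] = (-3)·(-0.4357) + (0)·(-0.0498) + (0)·(-0.0124) = 1.3071.

Step 4 — take square root: d = √(1.3071) ≈ 1.1433.

d(x, mu) = √(1.3071) ≈ 1.1433


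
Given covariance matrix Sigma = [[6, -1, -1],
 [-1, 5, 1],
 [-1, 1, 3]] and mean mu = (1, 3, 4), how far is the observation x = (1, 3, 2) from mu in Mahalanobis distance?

Step 1 — centre the observation: (x - mu) = (0, 0, -2).

Step 2 — invert Sigma (cofactor / det for 3×3, or solve directly):
  Sigma^{-1} = [[0.1795, 0.0256, 0.0513],
 [0.0256, 0.2179, -0.0641],
 [0.0513, -0.0641, 0.3718]].

Step 3 — form the quadratic (x - mu)^T · Sigma^{-1} · (x - mu):
  Sigma^{-1} · (x - mu) = (-0.1026, 0.1282, -0.7436).
  (x - mu)^T · [Sigma^{-1} · (x - mu)] = (0)·(-0.1026) + (0)·(0.1282) + (-2)·(-0.7436) = 1.4872.

Step 4 — take square root: d = √(1.4872) ≈ 1.2195.

d(x, mu) = √(1.4872) ≈ 1.2195


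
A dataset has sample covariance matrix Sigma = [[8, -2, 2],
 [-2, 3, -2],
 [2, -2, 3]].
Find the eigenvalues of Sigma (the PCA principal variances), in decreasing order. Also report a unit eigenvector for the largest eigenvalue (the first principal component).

Step 1 — characteristic polynomial p(λ) = det(λI - Sigma) = λ³ - tr·λ² + c_1·λ - det, where tr = trace, c_1 = sum of the principal 2×2 minors, det = det(Sigma):
  tr = 8 + 3 + 3 = 14,
  c_1 = (8·3 - (-2)²) + (8·3 - (2)²) + (3·3 - (-2)²) = 20 + 20 + 5 = 45,
  det = 8·(3·3 - (-2)²) - (-2)·((-2)·3 - (-2)·(2)) + (2)·((-2)·(-2) - 3·(2)) = 8·(5) - (-2)·(-2) + (2)·(-2) = 32.
  So p(λ) = λ³ - 14λ² + 45λ - 32.
Step 2 — look for an integer root (rational root theorem: any rational root is an integer divisor of 32). Testing λ = 1:
  p(1) = 1 - 14 + 45 - 32 = 0  ✓
  Dividing out (λ - 1): p(λ) = (λ - 1)(λ² - 13λ + 32).
Step 3 — remaining eigenvalues from the quadratic λ² - 13λ + 32 = 0:
  Δ = 13² - 4·32 = 169 - 128 = 41,  λ = (13 ± √41)/2 = (13 ± 6.4031)/2 ≈ 9.7016 or 3.2984.
  Sorted: λ_1 = 9.7016,  λ_2 = 3.2984,  λ_3 = 1  (check: sum = 14 = tr ✓).

Step 4 — unit eigenvector for λ_1 ≈ 9.7016: v spans the null space of (Sigma - λ_1 I), whose rows are
  r_1 = (-1.7016, -2, 2),  r_2 = (-2, -6.7016, -2),  r_3 = (2, -2, -6.7016).
  v is orthogonal to every row, so take v ∝ r_1 × r_2 = ((-2)·(-2) - (2)·(-6.7016), (2)·(-2) - (-1.7016)·(-2), (-1.7016)·(-6.7016) - (-2)·(-2)) ≈ (17.4031, -7.4031, 7.4031).
  Let u = (17.4031, -7.4031, 7.4031).
  ||u|| = √((17.4031)² + (-7.4031)² + (7.4031)²) = √(412.4812) ≈ 20.3096,  v_1 = u/||u|| ≈ (0.8569, -0.3645, 0.3645) (||v_1|| = 1).

λ_1 = 9.7016,  λ_2 = 3.2984,  λ_3 = 1;  v_1 ≈ (0.8569, -0.3645, 0.3645)


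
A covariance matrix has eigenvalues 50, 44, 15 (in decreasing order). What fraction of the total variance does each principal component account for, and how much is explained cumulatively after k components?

Step 1 — total variance = trace(Sigma) = Σ λ_i = 50 + 44 + 15 = 109.

Step 2 — fraction explained by component i = λ_i / Σ λ:
  PC1: 50/109 = 0.4587
  PC2: 44/109 = 0.4037
  PC3: 15/109 = 0.1376

Step 3 — cumulative fraction after k components = (λ_1 + ... + λ_k) / Σ λ:
  k = 1: 50/109 = 0.4587
  k = 2: (50 + 44)/109 = 94/109 = 0.8624
  k = 3: (50 + 44 + 15)/109 = 109/109 = 1

Summary (fraction, with percent):

explained: PC1 0.4587 (45.87%), PC2 0.4037 (40.37%), PC3 0.1376 (13.76%);  cumulative: 0.4587, 0.8624, 1


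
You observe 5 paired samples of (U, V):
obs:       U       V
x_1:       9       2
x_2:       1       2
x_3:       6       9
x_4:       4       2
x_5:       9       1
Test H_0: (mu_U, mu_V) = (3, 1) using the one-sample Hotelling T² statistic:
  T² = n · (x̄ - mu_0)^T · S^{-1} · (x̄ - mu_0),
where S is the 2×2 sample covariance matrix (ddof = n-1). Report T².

Step 1 — sample mean vector:
  mean(U) = (9 + 1 + 6 + 4 + 9) / 5 = 29/5 = 5.8
  mean(V) = (2 + 2 + 9 + 2 + 1) / 5 = 16/5 = 3.2
  x̄ = (5.8, 3.2),  deviation x̄ - mu_0 = (5.8, 3.2) - (3, 1) = (2.8, 2.2).

Step 2 — sample covariance matrix, S[i,j] = (1/(n-1)) · Σ_k (x_{k,i} - mean_i) · (x_{k,j} - mean_j), divisor n-1 = 4:
  S[U,U] = ((3.2)·(3.2) + (-4.8)·(-4.8) + (0.2)·(0.2) + (-1.8)·(-1.8) + (3.2)·(3.2)) / 4 = 46.8/4 = 11.7
  S[U,V] = ((3.2)·(-1.2) + (-4.8)·(-1.2) + (0.2)·(5.8) + (-1.8)·(-1.2) + (3.2)·(-2.2)) / 4 = -1.8/4 = -0.45
  S[V,V] = ((-1.2)·(-1.2) + (-1.2)·(-1.2) + (5.8)·(5.8) + (-1.2)·(-1.2) + (-2.2)·(-2.2)) / 4 = 42.8/4 = 10.7
  S = [[11.7, -0.45],
 [-0.45, 10.7]].

Step 3 — invert S. det(S) = 11.7·10.7 - (-0.45)² = 124.9875.
  S^{-1} = (1/det) · [[d, -b], [-b, a]] = [[0.0856, 0.0036],
 [0.0036, 0.0936]].

Step 4 — quadratic form (x̄ - mu_0)^T · S^{-1} · (x̄ - mu_0):
  S^{-1} · (x̄ - mu_0) = (0.2476, 0.216),
  (x̄ - mu_0)^T · [...] = (2.8)·(0.2476) + (2.2)·(0.216) = 1.1686.

Step 5 — scale by n: T² = 5 · 1.1686 = 5.843.

T² ≈ 5.843


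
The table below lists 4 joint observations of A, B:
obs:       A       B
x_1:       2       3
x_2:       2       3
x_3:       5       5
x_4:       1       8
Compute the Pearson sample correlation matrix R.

Step 1 — column means:
  mean(A) = (2 + 2 + 5 + 1) / 4 = 10/4 = 2.5
  mean(B) = (3 + 3 + 5 + 8) / 4 = 19/4 = 4.75

Step 2 — sample variances and covariances s[i,j] = (1/(n-1)) · Σ_k (x_{k,i} - mean_i) · (x_{k,j} - mean_j), with n-1 = 3:
  s[A,A] = ((-0.5)·(-0.5) + (-0.5)·(-0.5) + (2.5)·(2.5) + (-1.5)·(-1.5)) / 3 = 9/3 = 3
  s[A,B] = ((-0.5)·(-1.75) + (-0.5)·(-1.75) + (2.5)·(0.25) + (-1.5)·(3.25)) / 3 = -2.5/3 = -0.8333
  s[B,B] = ((-1.75)·(-1.75) + (-1.75)·(-1.75) + (0.25)·(0.25) + (3.25)·(3.25)) / 3 = 16.75/3 = 5.5833
  Sample standard deviations s_i = √(s[i,i]):
  s(A) = √(3) = 1.7321
  s(B) = √(5.5833) = 2.3629

Step 3 — r_{ij} = s_{ij} / (s_i · s_j):
  r[A,A] = 1 (diagonal).
  r[A,B] = -0.8333 / (1.7321 · 2.3629) = -0.8333 / 4.0927 = -0.2036
  r[B,B] = 1 (diagonal).

R is symmetric with unit diagonal. Assembling:

R = [[1, -0.2036],
 [-0.2036, 1]]


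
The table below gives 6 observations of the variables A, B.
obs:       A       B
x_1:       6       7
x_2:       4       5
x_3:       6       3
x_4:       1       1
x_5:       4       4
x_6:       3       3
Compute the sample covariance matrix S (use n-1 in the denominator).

Step 1 — column means:
  mean(A) = (6 + 4 + 6 + 1 + 4 + 3) / 6 = 24/6 = 4
  mean(B) = (7 + 5 + 3 + 1 + 4 + 3) / 6 = 23/6 = 3.8333

Step 2 — sample covariance S[i,j] = (1/(n-1)) · Σ_k (x_{k,i} - mean_i) · (x_{k,j} - mean_j), with n-1 = 5.
  S[A,A] = ((2)·(2) + (0)·(0) + (2)·(2) + (-3)·(-3) + (0)·(0) + (-1)·(-1)) / 5 = 18/5 = 3.6
  S[A,B] = ((2)·(3.1667) + (0)·(1.1667) + (2)·(-0.8333) + (-3)·(-2.8333) + (0)·(0.1667) + (-1)·(-0.8333)) / 5 = 14/5 = 2.8
  S[B,B] = ((3.1667)·(3.1667) + (1.1667)·(1.1667) + (-0.8333)·(-0.8333) + (-2.8333)·(-2.8333) + (0.1667)·(0.1667) + (-0.8333)·(-0.8333)) / 5 = 20.8333/5 = 4.1667

S is symmetric (S[j,i] = S[i,j]). Assembling:

S = [[3.6, 2.8],
 [2.8, 4.1667]]


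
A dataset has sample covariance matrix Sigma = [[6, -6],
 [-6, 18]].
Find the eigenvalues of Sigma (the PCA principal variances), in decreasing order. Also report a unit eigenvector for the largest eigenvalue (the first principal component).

Step 1 — characteristic polynomial of 2×2 Sigma:
  det(Sigma - λI) = λ² - trace · λ + det = 0.
  trace = 6 + 18 = 24, det = 6·18 - (-6)² = 72.
Step 2 — discriminant:
  Δ = trace² - 4·det = 576 - 288 = 288.
Step 3 — eigenvalues:
  λ = (trace ± √Δ)/2 = (24 ± 16.9706)/2,
  λ_1 = 20.4853,  λ_2 = 3.5147.

Step 4 — unit eigenvector for λ_1: solve (Sigma - λ_1 I)v = 0. First row:
  (6 - 20.4853)·v_x + (-6)·v_y = 0, i.e. (-14.4853)·v_x + (-6)·v_y = 0,
  so v ∝ (b, λ_1 - a) = (-6, 14.4853); multiply by -1 so the first entry is positive: u = (6, -14.4853).
  ||u|| = √((6)² + (-14.4853)²) = √(245.8234) ≈ 15.6788,
  v_1 = u/||u|| ≈ (0.3827, -0.9239) (||v_1|| = 1).

λ_1 = 20.4853,  λ_2 = 3.5147;  v_1 ≈ (0.3827, -0.9239)


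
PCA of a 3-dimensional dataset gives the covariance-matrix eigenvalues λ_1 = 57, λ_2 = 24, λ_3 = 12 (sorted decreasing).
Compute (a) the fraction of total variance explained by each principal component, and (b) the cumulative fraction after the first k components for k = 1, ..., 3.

Step 1 — total variance = trace(Sigma) = Σ λ_i = 57 + 24 + 12 = 93.

Step 2 — fraction explained by component i = λ_i / Σ λ:
  PC1: 57/93 = 0.6129
  PC2: 24/93 = 0.2581
  PC3: 12/93 = 0.129

Step 3 — cumulative fraction after k components = (λ_1 + ... + λ_k) / Σ λ:
  k = 1: 57/93 = 0.6129
  k = 2: (57 + 24)/93 = 81/93 = 0.871
  k = 3: (57 + 24 + 12)/93 = 93/93 = 1

Summary (fraction, with percent):

explained: PC1 0.6129 (61.29%), PC2 0.2581 (25.81%), PC3 0.129 (12.9%);  cumulative: 0.6129, 0.871, 1


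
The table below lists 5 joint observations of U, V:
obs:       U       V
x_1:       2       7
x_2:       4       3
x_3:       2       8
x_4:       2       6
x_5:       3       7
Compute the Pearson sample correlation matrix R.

Step 1 — column means:
  mean(U) = (2 + 4 + 2 + 2 + 3) / 5 = 13/5 = 2.6
  mean(V) = (7 + 3 + 8 + 6 + 7) / 5 = 31/5 = 6.2

Step 2 — sample variances and covariances s[i,j] = (1/(n-1)) · Σ_k (x_{k,i} - mean_i) · (x_{k,j} - mean_j), with n-1 = 4:
  s[U,U] = ((-0.6)·(-0.6) + (1.4)·(1.4) + (-0.6)·(-0.6) + (-0.6)·(-0.6) + (0.4)·(0.4)) / 4 = 3.2/4 = 0.8
  s[U,V] = ((-0.6)·(0.8) + (1.4)·(-3.2) + (-0.6)·(1.8) + (-0.6)·(-0.2) + (0.4)·(0.8)) / 4 = -5.6/4 = -1.4
  s[V,V] = ((0.8)·(0.8) + (-3.2)·(-3.2) + (1.8)·(1.8) + (-0.2)·(-0.2) + (0.8)·(0.8)) / 4 = 14.8/4 = 3.7
  Sample standard deviations s_i = √(s[i,i]):
  s(U) = √(0.8) = 0.8944
  s(V) = √(3.7) = 1.9235

Step 3 — r_{ij} = s_{ij} / (s_i · s_j):
  r[U,U] = 1 (diagonal).
  r[U,V] = -1.4 / (0.8944 · 1.9235) = -1.4 / 1.7205 = -0.8137
  r[V,V] = 1 (diagonal).

R is symmetric with unit diagonal. Assembling:

R = [[1, -0.8137],
 [-0.8137, 1]]


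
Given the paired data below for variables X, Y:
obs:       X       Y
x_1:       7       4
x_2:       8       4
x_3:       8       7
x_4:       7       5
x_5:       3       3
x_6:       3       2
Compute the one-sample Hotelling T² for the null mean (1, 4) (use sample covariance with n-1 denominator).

Step 1 — sample mean vector:
  mean(X) = (7 + 8 + 8 + 7 + 3 + 3) / 6 = 36/6 = 6
  mean(Y) = (4 + 4 + 7 + 5 + 3 + 2) / 6 = 25/6 = 4.1667
  x̄ = (6, 4.1667),  deviation x̄ - mu_0 = (6, 4.1667) - (1, 4) = (5, 0.1667).

Step 2 — sample covariance matrix, S[i,j] = (1/(n-1)) · Σ_k (x_{k,i} - mean_i) · (x_{k,j} - mean_j), divisor n-1 = 5:
  S[X,X] = ((1)·(1) + (2)·(2) + (2)·(2) + (1)·(1) + (-3)·(-3) + (-3)·(-3)) / 5 = 28/5 = 5.6
  S[X,Y] = ((1)·(-0.1667) + (2)·(-0.1667) + (2)·(2.8333) + (1)·(0.8333) + (-3)·(-1.1667) + (-3)·(-2.1667)) / 5 = 16/5 = 3.2
  S[Y,Y] = ((-0.1667)·(-0.1667) + (-0.1667)·(-0.1667) + (2.8333)·(2.8333) + (0.8333)·(0.8333) + (-1.1667)·(-1.1667) + (-2.1667)·(-2.1667)) / 5 = 14.8333/5 = 2.9667
  S = [[5.6, 3.2],
 [3.2, 2.9667]].

Step 3 — invert S. det(S) = 5.6·2.9667 - (3.2)² = 6.3733.
  S^{-1} = (1/det) · [[d, -b], [-b, a]] = [[0.4655, -0.5021],
 [-0.5021, 0.8787]].

Step 4 — quadratic form (x̄ - mu_0)^T · S^{-1} · (x̄ - mu_0):
  S^{-1} · (x̄ - mu_0) = (2.2437, -2.364),
  (x̄ - mu_0)^T · [...] = (5)·(2.2437) + (0.1667)·(-2.364) = 10.8246.

Step 5 — scale by n: T² = 6 · 10.8246 = 64.9477.

T² ≈ 64.9477


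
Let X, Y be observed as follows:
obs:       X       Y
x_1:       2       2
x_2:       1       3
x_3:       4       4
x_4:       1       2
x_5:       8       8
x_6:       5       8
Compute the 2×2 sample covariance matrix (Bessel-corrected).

Step 1 — column means:
  mean(X) = (2 + 1 + 4 + 1 + 8 + 5) / 6 = 21/6 = 3.5
  mean(Y) = (2 + 3 + 4 + 2 + 8 + 8) / 6 = 27/6 = 4.5

Step 2 — sample covariance S[i,j] = (1/(n-1)) · Σ_k (x_{k,i} - mean_i) · (x_{k,j} - mean_j), with n-1 = 5.
  S[X,X] = ((-1.5)·(-1.5) + (-2.5)·(-2.5) + (0.5)·(0.5) + (-2.5)·(-2.5) + (4.5)·(4.5) + (1.5)·(1.5)) / 5 = 37.5/5 = 7.5
  S[X,Y] = ((-1.5)·(-2.5) + (-2.5)·(-1.5) + (0.5)·(-0.5) + (-2.5)·(-2.5) + (4.5)·(3.5) + (1.5)·(3.5)) / 5 = 34.5/5 = 6.9
  S[Y,Y] = ((-2.5)·(-2.5) + (-1.5)·(-1.5) + (-0.5)·(-0.5) + (-2.5)·(-2.5) + (3.5)·(3.5) + (3.5)·(3.5)) / 5 = 39.5/5 = 7.9

S is symmetric (S[j,i] = S[i,j]). Assembling:

S = [[7.5, 6.9],
 [6.9, 7.9]]


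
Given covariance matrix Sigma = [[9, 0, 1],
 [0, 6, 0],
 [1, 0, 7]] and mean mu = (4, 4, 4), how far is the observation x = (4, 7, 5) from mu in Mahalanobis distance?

Step 1 — centre the observation: (x - mu) = (0, 3, 1).

Step 2 — invert Sigma (cofactor / det for 3×3, or solve directly):
  Sigma^{-1} = [[0.1129, 0, -0.0161],
 [0, 0.1667, 0],
 [-0.0161, 0, 0.1452]].

Step 3 — form the quadratic (x - mu)^T · Sigma^{-1} · (x - mu):
  Sigma^{-1} · (x - mu) = (-0.0161, 0.5, 0.1452).
  (x - mu)^T · [Sigma^{-1} · (x - mu)] = (0)·(-0.0161) + (3)·(0.5) + (1)·(0.1452) = 1.6452.

Step 4 — take square root: d = √(1.6452) ≈ 1.2826.

d(x, mu) = √(1.6452) ≈ 1.2826


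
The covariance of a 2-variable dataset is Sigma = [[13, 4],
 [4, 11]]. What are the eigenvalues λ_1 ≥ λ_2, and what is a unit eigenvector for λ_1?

Step 1 — characteristic polynomial of 2×2 Sigma:
  det(Sigma - λI) = λ² - trace · λ + det = 0.
  trace = 13 + 11 = 24, det = 13·11 - (4)² = 127.
Step 2 — discriminant:
  Δ = trace² - 4·det = 576 - 508 = 68.
Step 3 — eigenvalues:
  λ = (trace ± √Δ)/2 = (24 ± 8.2462)/2,
  λ_1 = 16.1231,  λ_2 = 7.8769.

Step 4 — unit eigenvector for λ_1: solve (Sigma - λ_1 I)v = 0. First row:
  (13 - 16.1231)·v_x + (4)·v_y = 0, i.e. (-3.1231)·v_x + (4)·v_y = 0,
  so v ∝ (b, λ_1 - a) = (4, 3.1231) = u.
  ||u|| = √((4)² + (3.1231)²) = √(25.7538) ≈ 5.0748,
  v_1 = u/||u|| ≈ (0.7882, 0.6154) (||v_1|| = 1).

λ_1 = 16.1231,  λ_2 = 7.8769;  v_1 ≈ (0.7882, 0.6154)


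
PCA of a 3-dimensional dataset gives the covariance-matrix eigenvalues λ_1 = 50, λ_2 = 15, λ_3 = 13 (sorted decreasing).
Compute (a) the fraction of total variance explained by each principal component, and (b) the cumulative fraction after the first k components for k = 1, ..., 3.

Step 1 — total variance = trace(Sigma) = Σ λ_i = 50 + 15 + 13 = 78.

Step 2 — fraction explained by component i = λ_i / Σ λ:
  PC1: 50/78 = 0.641
  PC2: 15/78 = 0.1923
  PC3: 13/78 = 0.1667

Step 3 — cumulative fraction after k components = (λ_1 + ... + λ_k) / Σ λ:
  k = 1: 50/78 = 0.641
  k = 2: (50 + 15)/78 = 65/78 = 0.8333
  k = 3: (50 + 15 + 13)/78 = 78/78 = 1

Summary (fraction, with percent):

explained: PC1 0.641 (64.1%), PC2 0.1923 (19.23%), PC3 0.1667 (16.67%);  cumulative: 0.641, 0.8333, 1


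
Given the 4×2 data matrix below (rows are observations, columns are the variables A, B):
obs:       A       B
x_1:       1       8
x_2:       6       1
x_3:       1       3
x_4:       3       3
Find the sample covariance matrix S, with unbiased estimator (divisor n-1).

Step 1 — column means:
  mean(A) = (1 + 6 + 1 + 3) / 4 = 11/4 = 2.75
  mean(B) = (8 + 1 + 3 + 3) / 4 = 15/4 = 3.75

Step 2 — sample covariance S[i,j] = (1/(n-1)) · Σ_k (x_{k,i} - mean_i) · (x_{k,j} - mean_j), with n-1 = 3.
  S[A,A] = ((-1.75)·(-1.75) + (3.25)·(3.25) + (-1.75)·(-1.75) + (0.25)·(0.25)) / 3 = 16.75/3 = 5.5833
  S[A,B] = ((-1.75)·(4.25) + (3.25)·(-2.75) + (-1.75)·(-0.75) + (0.25)·(-0.75)) / 3 = -15.25/3 = -5.0833
  S[B,B] = ((4.25)·(4.25) + (-2.75)·(-2.75) + (-0.75)·(-0.75) + (-0.75)·(-0.75)) / 3 = 26.75/3 = 8.9167

S is symmetric (S[j,i] = S[i,j]). Assembling:

S = [[5.5833, -5.0833],
 [-5.0833, 8.9167]]


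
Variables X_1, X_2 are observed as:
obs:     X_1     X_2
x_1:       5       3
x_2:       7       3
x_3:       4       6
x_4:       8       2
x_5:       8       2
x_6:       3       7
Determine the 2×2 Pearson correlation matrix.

Step 1 — column means:
  mean(X_1) = (5 + 7 + 4 + 8 + 8 + 3) / 6 = 35/6 = 5.8333
  mean(X_2) = (3 + 3 + 6 + 2 + 2 + 7) / 6 = 23/6 = 3.8333

Step 2 — sample variances and covariances s[i,j] = (1/(n-1)) · Σ_k (x_{k,i} - mean_i) · (x_{k,j} - mean_j), with n-1 = 5:
  s[X_1,X_1] = ((-0.8333)·(-0.8333) + (1.1667)·(1.1667) + (-1.8333)·(-1.8333) + (2.1667)·(2.1667) + (2.1667)·(2.1667) + (-2.8333)·(-2.8333)) / 5 = 22.8333/5 = 4.5667
  s[X_1,X_2] = ((-0.8333)·(-0.8333) + (1.1667)·(-0.8333) + (-1.8333)·(2.1667) + (2.1667)·(-1.8333) + (2.1667)·(-1.8333) + (-2.8333)·(3.1667)) / 5 = -21.1667/5 = -4.2333
  s[X_2,X_2] = ((-0.8333)·(-0.8333) + (-0.8333)·(-0.8333) + (2.1667)·(2.1667) + (-1.8333)·(-1.8333) + (-1.8333)·(-1.8333) + (3.1667)·(3.1667)) / 5 = 22.8333/5 = 4.5667
  Sample standard deviations s_i = √(s[i,i]):
  s(X_1) = √(4.5667) = 2.137
  s(X_2) = √(4.5667) = 2.137

Step 3 — r_{ij} = s_{ij} / (s_i · s_j):
  r[X_1,X_1] = 1 (diagonal).
  r[X_1,X_2] = -4.2333 / (2.137 · 2.137) = -4.2333 / 4.5667 = -0.927
  r[X_2,X_2] = 1 (diagonal).

R is symmetric with unit diagonal. Assembling:

R = [[1, -0.927],
 [-0.927, 1]]


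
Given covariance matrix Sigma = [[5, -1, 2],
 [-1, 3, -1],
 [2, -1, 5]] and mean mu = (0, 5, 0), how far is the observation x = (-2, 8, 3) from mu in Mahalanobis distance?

Step 1 — centre the observation: (x - mu) = (-2, 3, 3).

Step 2 — invert Sigma (cofactor / det for 3×3, or solve directly):
  Sigma^{-1} = [[0.2456, 0.0526, -0.0877],
 [0.0526, 0.3684, 0.0526],
 [-0.0877, 0.0526, 0.2456]].

Step 3 — form the quadratic (x - mu)^T · Sigma^{-1} · (x - mu):
  Sigma^{-1} · (x - mu) = (-0.5965, 1.1579, 1.0702).
  (x - mu)^T · [Sigma^{-1} · (x - mu)] = (-2)·(-0.5965) + (3)·(1.1579) + (3)·(1.0702) = 7.8772.

Step 4 — take square root: d = √(7.8772) ≈ 2.8066.

d(x, mu) = √(7.8772) ≈ 2.8066


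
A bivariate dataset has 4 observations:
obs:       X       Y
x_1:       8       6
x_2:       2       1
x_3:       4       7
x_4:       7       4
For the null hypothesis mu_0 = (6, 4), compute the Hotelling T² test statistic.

Step 1 — sample mean vector:
  mean(X) = (8 + 2 + 4 + 7) / 4 = 21/4 = 5.25
  mean(Y) = (6 + 1 + 7 + 4) / 4 = 18/4 = 4.5
  x̄ = (5.25, 4.5),  deviation x̄ - mu_0 = (5.25, 4.5) - (6, 4) = (-0.75, 0.5).

Step 2 — sample covariance matrix, S[i,j] = (1/(n-1)) · Σ_k (x_{k,i} - mean_i) · (x_{k,j} - mean_j), divisor n-1 = 3:
  S[X,X] = ((2.75)·(2.75) + (-3.25)·(-3.25) + (-1.25)·(-1.25) + (1.75)·(1.75)) / 3 = 22.75/3 = 7.5833
  S[X,Y] = ((2.75)·(1.5) + (-3.25)·(-3.5) + (-1.25)·(2.5) + (1.75)·(-0.5)) / 3 = 11.5/3 = 3.8333
  S[Y,Y] = ((1.5)·(1.5) + (-3.5)·(-3.5) + (2.5)·(2.5) + (-0.5)·(-0.5)) / 3 = 21/3 = 7
  S = [[7.5833, 3.8333],
 [3.8333, 7]].

Step 3 — invert S. det(S) = 7.5833·7 - (3.8333)² = 38.3889.
  S^{-1} = (1/det) · [[d, -b], [-b, a]] = [[0.1823, -0.0999],
 [-0.0999, 0.1975]].

Step 4 — quadratic form (x̄ - mu_0)^T · S^{-1} · (x̄ - mu_0):
  S^{-1} · (x̄ - mu_0) = (-0.1867, 0.1737),
  (x̄ - mu_0)^T · [...] = (-0.75)·(-0.1867) + (0.5)·(0.1737) = 0.2268.

Step 5 — scale by n: T² = 4 · 0.2268 = 0.9074.

T² ≈ 0.9074


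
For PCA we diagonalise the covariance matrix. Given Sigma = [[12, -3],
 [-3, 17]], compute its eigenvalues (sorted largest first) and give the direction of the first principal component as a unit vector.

Step 1 — characteristic polynomial of 2×2 Sigma:
  det(Sigma - λI) = λ² - trace · λ + det = 0.
  trace = 12 + 17 = 29, det = 12·17 - (-3)² = 195.
Step 2 — discriminant:
  Δ = trace² - 4·det = 841 - 780 = 61.
Step 3 — eigenvalues:
  λ = (trace ± √Δ)/2 = (29 ± 7.8102)/2,
  λ_1 = 18.4051,  λ_2 = 10.5949.

Step 4 — unit eigenvector for λ_1: solve (Sigma - λ_1 I)v = 0. First row:
  (12 - 18.4051)·v_x + (-3)·v_y = 0, i.e. (-6.4051)·v_x + (-3)·v_y = 0,
  so v ∝ (b, λ_1 - a) = (-3, 6.4051); multiply by -1 so the first entry is positive: u = (3, -6.4051).
  ||u|| = √((3)² + (-6.4051)²) = √(50.0256) ≈ 7.0729,
  v_1 = u/||u|| ≈ (0.4242, -0.9056) (||v_1|| = 1).

λ_1 = 18.4051,  λ_2 = 10.5949;  v_1 ≈ (0.4242, -0.9056)


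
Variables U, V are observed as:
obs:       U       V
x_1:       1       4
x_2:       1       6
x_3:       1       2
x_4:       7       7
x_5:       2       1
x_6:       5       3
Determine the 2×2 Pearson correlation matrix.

Step 1 — column means:
  mean(U) = (1 + 1 + 1 + 7 + 2 + 5) / 6 = 17/6 = 2.8333
  mean(V) = (4 + 6 + 2 + 7 + 1 + 3) / 6 = 23/6 = 3.8333

Step 2 — sample variances and covariances s[i,j] = (1/(n-1)) · Σ_k (x_{k,i} - mean_i) · (x_{k,j} - mean_j), with n-1 = 5:
  s[U,U] = ((-1.8333)·(-1.8333) + (-1.8333)·(-1.8333) + (-1.8333)·(-1.8333) + (4.1667)·(4.1667) + (-0.8333)·(-0.8333) + (2.1667)·(2.1667)) / 5 = 32.8333/5 = 6.5667
  s[U,V] = ((-1.8333)·(0.1667) + (-1.8333)·(2.1667) + (-1.8333)·(-1.8333) + (4.1667)·(3.1667) + (-0.8333)·(-2.8333) + (2.1667)·(-0.8333)) / 5 = 12.8333/5 = 2.5667
  s[V,V] = ((0.1667)·(0.1667) + (2.1667)·(2.1667) + (-1.8333)·(-1.8333) + (3.1667)·(3.1667) + (-2.8333)·(-2.8333) + (-0.8333)·(-0.8333)) / 5 = 26.8333/5 = 5.3667
  Sample standard deviations s_i = √(s[i,i]):
  s(U) = √(6.5667) = 2.5626
  s(V) = √(5.3667) = 2.3166

Step 3 — r_{ij} = s_{ij} / (s_i · s_j):
  r[U,U] = 1 (diagonal).
  r[U,V] = 2.5667 / (2.5626 · 2.3166) = 2.5667 / 5.9364 = 0.4324
  r[V,V] = 1 (diagonal).

R is symmetric with unit diagonal. Assembling:

R = [[1, 0.4324],
 [0.4324, 1]]


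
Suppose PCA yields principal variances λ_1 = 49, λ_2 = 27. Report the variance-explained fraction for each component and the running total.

Step 1 — total variance = trace(Sigma) = Σ λ_i = 49 + 27 = 76.

Step 2 — fraction explained by component i = λ_i / Σ λ:
  PC1: 49/76 = 0.6447
  PC2: 27/76 = 0.3553

Step 3 — cumulative fraction after k components = (λ_1 + ... + λ_k) / Σ λ:
  k = 1: 49/76 = 0.6447
  k = 2: (49 + 27)/76 = 76/76 = 1

Summary (fraction, with percent):

explained: PC1 0.6447 (64.47%), PC2 0.3553 (35.53%);  cumulative: 0.6447, 1


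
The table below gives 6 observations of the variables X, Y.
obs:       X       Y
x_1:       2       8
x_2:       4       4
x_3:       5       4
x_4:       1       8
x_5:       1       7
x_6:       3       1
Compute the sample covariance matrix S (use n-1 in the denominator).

Step 1 — column means:
  mean(X) = (2 + 4 + 5 + 1 + 1 + 3) / 6 = 16/6 = 2.6667
  mean(Y) = (8 + 4 + 4 + 8 + 7 + 1) / 6 = 32/6 = 5.3333

Step 2 — sample covariance S[i,j] = (1/(n-1)) · Σ_k (x_{k,i} - mean_i) · (x_{k,j} - mean_j), with n-1 = 5.
  S[X,X] = ((-0.6667)·(-0.6667) + (1.3333)·(1.3333) + (2.3333)·(2.3333) + (-1.6667)·(-1.6667) + (-1.6667)·(-1.6667) + (0.3333)·(0.3333)) / 5 = 13.3333/5 = 2.6667
  S[X,Y] = ((-0.6667)·(2.6667) + (1.3333)·(-1.3333) + (2.3333)·(-1.3333) + (-1.6667)·(2.6667) + (-1.6667)·(1.6667) + (0.3333)·(-4.3333)) / 5 = -15.3333/5 = -3.0667
  S[Y,Y] = ((2.6667)·(2.6667) + (-1.3333)·(-1.3333) + (-1.3333)·(-1.3333) + (2.6667)·(2.6667) + (1.6667)·(1.6667) + (-4.3333)·(-4.3333)) / 5 = 39.3333/5 = 7.8667

S is symmetric (S[j,i] = S[i,j]). Assembling:

S = [[2.6667, -3.0667],
 [-3.0667, 7.8667]]


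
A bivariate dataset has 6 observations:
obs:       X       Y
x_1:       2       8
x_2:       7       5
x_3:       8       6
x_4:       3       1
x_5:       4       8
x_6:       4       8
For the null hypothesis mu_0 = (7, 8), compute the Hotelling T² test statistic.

Step 1 — sample mean vector:
  mean(X) = (2 + 7 + 8 + 3 + 4 + 4) / 6 = 28/6 = 4.6667
  mean(Y) = (8 + 5 + 6 + 1 + 8 + 8) / 6 = 36/6 = 6
  x̄ = (4.6667, 6),  deviation x̄ - mu_0 = (4.6667, 6) - (7, 8) = (-2.3333, -2).

Step 2 — sample covariance matrix, S[i,j] = (1/(n-1)) · Σ_k (x_{k,i} - mean_i) · (x_{k,j} - mean_j), divisor n-1 = 5:
  S[X,X] = ((-2.6667)·(-2.6667) + (2.3333)·(2.3333) + (3.3333)·(3.3333) + (-1.6667)·(-1.6667) + (-0.6667)·(-0.6667) + (-0.6667)·(-0.6667)) / 5 = 27.3333/5 = 5.4667
  S[X,Y] = ((-2.6667)·(2) + (2.3333)·(-1) + (3.3333)·(0) + (-1.6667)·(-5) + (-0.6667)·(2) + (-0.6667)·(2)) / 5 = -2/5 = -0.4
  S[Y,Y] = ((2)·(2) + (-1)·(-1) + (0)·(0) + (-5)·(-5) + (2)·(2) + (2)·(2)) / 5 = 38/5 = 7.6
  S = [[5.4667, -0.4],
 [-0.4, 7.6]].

Step 3 — invert S. det(S) = 5.4667·7.6 - (-0.4)² = 41.3867.
  S^{-1} = (1/det) · [[d, -b], [-b, a]] = [[0.1836, 0.0097],
 [0.0097, 0.1321]].

Step 4 — quadratic form (x̄ - mu_0)^T · S^{-1} · (x̄ - mu_0):
  S^{-1} · (x̄ - mu_0) = (-0.4478, -0.2867),
  (x̄ - mu_0)^T · [...] = (-2.3333)·(-0.4478) + (-2)·(-0.2867) = 1.6183.

Step 5 — scale by n: T² = 6 · 1.6183 = 9.7101.

T² ≈ 9.7101
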